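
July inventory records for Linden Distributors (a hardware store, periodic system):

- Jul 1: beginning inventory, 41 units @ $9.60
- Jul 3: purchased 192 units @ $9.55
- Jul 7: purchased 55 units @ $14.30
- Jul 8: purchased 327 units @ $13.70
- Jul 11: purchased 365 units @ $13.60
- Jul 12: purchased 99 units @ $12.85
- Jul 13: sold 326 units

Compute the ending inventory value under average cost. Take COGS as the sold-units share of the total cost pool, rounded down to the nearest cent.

Jul 13, sell 326: 326/1079 × $13,729.75 → $4,148.19
Ending inventory (cost pool remaining) = $9,581.56
Check: goods available $13,729.75 = COGS $4,148.19 + ending $9,581.56

Ending inventory = $9,581.56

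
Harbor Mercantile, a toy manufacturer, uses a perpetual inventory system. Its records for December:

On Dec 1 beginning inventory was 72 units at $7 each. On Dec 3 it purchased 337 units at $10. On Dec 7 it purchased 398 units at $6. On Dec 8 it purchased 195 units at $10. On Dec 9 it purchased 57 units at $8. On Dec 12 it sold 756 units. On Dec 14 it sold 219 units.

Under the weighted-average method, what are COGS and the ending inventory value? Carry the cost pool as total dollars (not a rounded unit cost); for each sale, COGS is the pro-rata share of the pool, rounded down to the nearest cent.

COGS = $7,980.45; ending inventory = $687.55

After Dec 1: 72 on hand, pool $504.00 (≈ $7.0000 each)
After Dec 3: 409 on hand, pool $3,874.00 (≈ $9.4719 each)
After Dec 7: 807 on hand, pool $6,262.00 (≈ $7.7596 each)
After Dec 8: 1002 on hand, pool $8,212.00 (≈ $8.1956 each)
After Dec 9: 1059 on hand, pool $8,668.00 (≈ $8.1851 each)
Dec 12, sell 756: 756/1059 × $8,668.00 → $6,187.92
Dec 14, sell 219: 219/303 × $2,480.08 → $1,792.53
Total COGS = $6,187.92 + $1,792.53 = $7,980.45
Ending inventory (cost pool remaining) = $687.55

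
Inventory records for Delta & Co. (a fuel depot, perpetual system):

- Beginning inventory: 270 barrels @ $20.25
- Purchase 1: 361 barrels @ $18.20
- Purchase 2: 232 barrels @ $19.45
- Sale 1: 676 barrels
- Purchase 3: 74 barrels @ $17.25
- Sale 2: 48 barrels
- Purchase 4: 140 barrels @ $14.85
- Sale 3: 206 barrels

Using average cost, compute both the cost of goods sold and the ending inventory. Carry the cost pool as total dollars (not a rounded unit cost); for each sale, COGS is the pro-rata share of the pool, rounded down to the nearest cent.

After Beginning: 270 on hand, pool $5,467.50 (≈ $20.2500 each)
After Purchase 1: 631 on hand, pool $12,037.70 (≈ $19.0772 each)
After Purchase 2: 863 on hand, pool $16,550.10 (≈ $19.1774 each)
Sale 1, sell 676: 676/863 × $16,550.10 → $12,963.92
After Purchase 3: 261 on hand, pool $4,862.68 (≈ $18.6310 each)
Sale 2, sell 48: 48/261 × $4,862.68 → $894.28
After Purchase 4: 353 on hand, pool $6,047.40 (≈ $17.1314 each)
Sale 3, sell 206: 206/353 × $6,047.40 → $3,529.07
Total COGS = $12,963.92 + $894.28 + $3,529.07 = $17,387.27
Ending inventory (cost pool remaining) = $2,518.33
Check: goods available $19,905.60 = COGS $17,387.27 + ending $2,518.33

COGS = $17,387.27; ending inventory = $2,518.33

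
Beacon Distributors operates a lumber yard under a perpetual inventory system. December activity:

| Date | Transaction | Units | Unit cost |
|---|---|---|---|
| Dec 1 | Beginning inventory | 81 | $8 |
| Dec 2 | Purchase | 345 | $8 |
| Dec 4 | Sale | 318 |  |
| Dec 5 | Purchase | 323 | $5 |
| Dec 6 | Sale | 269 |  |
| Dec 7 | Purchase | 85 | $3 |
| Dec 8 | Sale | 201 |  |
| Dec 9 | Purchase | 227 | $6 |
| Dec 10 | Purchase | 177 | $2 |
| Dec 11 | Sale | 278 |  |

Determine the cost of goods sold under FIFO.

COGS = $6,650

Dec 4, 318 sold [FIFO — oldest first]: 81 @ $8 + 237 @ $8 = $2,544
Dec 6, 269 sold [FIFO — oldest first]: 108 @ $8 + 161 @ $5 = $1,669
Dec 8, 201 sold [FIFO — oldest first]: 162 @ $5 + 39 @ $3 = $927
Dec 11, 278 sold [FIFO — oldest first]: 46 @ $3 + 227 @ $6 + 5 @ $2 = $1,510
Total COGS = $2,544 + $1,669 + $927 + $1,510 = $6,650
Ending inventory: 172 @ $2 = $344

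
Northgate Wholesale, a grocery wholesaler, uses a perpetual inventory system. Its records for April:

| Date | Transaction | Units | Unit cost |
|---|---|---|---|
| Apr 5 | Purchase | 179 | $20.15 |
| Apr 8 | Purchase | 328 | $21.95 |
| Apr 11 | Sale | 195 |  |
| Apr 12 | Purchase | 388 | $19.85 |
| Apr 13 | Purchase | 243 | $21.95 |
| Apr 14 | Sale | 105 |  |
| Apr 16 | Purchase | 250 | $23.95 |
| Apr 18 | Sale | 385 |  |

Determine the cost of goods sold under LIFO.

COGS = $15,535.75

Apr 11, 195 sold [LIFO — newest first]: 195 @ $21.95 = $4,280.25
Apr 14, 105 sold [LIFO — newest first]: 105 @ $21.95 = $2,304.75
Apr 18, 385 sold [LIFO — newest first]: 250 @ $23.95 + 135 @ $21.95 = $8,950.75
Total COGS = $4,280.25 + $2,304.75 + $8,950.75 = $15,535.75
Ending inventory: 179 @ $20.15 + 133 @ $21.95 + 388 @ $19.85 + 3 @ $21.95 = $14,293.85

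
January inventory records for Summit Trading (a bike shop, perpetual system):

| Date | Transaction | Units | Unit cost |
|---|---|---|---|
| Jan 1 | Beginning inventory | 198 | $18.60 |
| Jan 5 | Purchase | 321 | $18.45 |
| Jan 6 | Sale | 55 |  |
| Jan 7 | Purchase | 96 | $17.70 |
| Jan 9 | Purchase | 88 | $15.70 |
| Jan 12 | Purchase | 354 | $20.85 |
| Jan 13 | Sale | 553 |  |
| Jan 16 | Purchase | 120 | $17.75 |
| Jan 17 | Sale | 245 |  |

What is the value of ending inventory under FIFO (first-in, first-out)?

Ending inventory = $6,383.40

Jan 6, 55 sold [FIFO — oldest first]: 55 @ $18.60 = $1,023.00
Jan 13, 553 sold [FIFO — oldest first]: 143 @ $18.60 + 321 @ $18.45 + 89 @ $17.70 = $10,157.55
Jan 17, 245 sold [FIFO — oldest first]: 7 @ $17.70 + 88 @ $15.70 + 150 @ $20.85 = $4,633.00
Total COGS = $1,023.00 + $10,157.55 + $4,633.00 = $15,813.55
Ending inventory: 204 @ $20.85 + 120 @ $17.75 = $6,383.40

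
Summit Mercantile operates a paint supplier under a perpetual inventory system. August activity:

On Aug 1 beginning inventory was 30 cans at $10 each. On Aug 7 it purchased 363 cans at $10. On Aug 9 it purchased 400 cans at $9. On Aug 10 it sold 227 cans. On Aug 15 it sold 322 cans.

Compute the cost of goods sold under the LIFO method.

COGS = $5,090

Aug 10, 227 sold [LIFO — newest first]: 227 @ $9 = $2,043
Aug 15, 322 sold [LIFO — newest first]: 173 @ $9 + 149 @ $10 = $3,047
Total COGS = $2,043 + $3,047 = $5,090
Ending inventory: 30 @ $10 + 214 @ $10 = $2,440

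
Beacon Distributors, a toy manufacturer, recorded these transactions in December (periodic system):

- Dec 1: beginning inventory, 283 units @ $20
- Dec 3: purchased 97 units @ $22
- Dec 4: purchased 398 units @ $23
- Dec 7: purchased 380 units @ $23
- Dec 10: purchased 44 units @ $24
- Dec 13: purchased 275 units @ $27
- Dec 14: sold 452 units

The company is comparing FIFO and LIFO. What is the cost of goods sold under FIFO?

COGS = $9,450

FIFO COGS: 283 @ $20 + 97 @ $22 + 72 @ $23 = $9,450
LIFO COGS: 275 @ $27 + 44 @ $24 + 133 @ $23 = $11,540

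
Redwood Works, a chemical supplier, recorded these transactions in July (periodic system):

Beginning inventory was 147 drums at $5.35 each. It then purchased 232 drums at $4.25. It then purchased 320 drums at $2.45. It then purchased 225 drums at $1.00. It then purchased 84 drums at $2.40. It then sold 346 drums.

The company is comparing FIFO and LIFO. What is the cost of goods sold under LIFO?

COGS = $517.25

FIFO COGS: 147 @ $5.35 + 199 @ $4.25 = $1,632.20
LIFO COGS: 84 @ $2.40 + 225 @ $1.00 + 37 @ $2.45 = $517.25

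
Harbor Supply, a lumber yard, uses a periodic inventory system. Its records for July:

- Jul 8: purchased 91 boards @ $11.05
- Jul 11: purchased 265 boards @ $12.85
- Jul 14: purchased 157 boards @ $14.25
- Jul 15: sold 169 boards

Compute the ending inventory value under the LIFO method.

Ending inventory = $4,256.60

Jul 15, 169 sold [LIFO — newest first]: 157 @ $14.25 + 12 @ $12.85 = $2,391.45
Ending inventory: 91 @ $11.05 + 253 @ $12.85 = $4,256.60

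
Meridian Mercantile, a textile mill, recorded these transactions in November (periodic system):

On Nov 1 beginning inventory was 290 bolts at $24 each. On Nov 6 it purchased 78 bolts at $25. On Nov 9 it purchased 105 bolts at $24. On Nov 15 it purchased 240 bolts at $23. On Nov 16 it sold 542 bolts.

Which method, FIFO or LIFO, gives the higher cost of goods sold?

FIFO

FIFO COGS: 290 @ $24 + 78 @ $25 + 105 @ $24 + 69 @ $23 = $13,017
LIFO COGS: 240 @ $23 + 105 @ $24 + 78 @ $25 + 119 @ $24 = $12,846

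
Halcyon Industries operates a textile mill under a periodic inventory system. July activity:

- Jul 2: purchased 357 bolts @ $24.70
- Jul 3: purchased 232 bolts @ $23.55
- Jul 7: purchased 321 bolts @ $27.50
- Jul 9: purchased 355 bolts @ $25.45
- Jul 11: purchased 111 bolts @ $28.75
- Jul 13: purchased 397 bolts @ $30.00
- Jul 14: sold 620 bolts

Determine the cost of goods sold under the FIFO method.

Jul 14, 620 sold [FIFO — oldest first]: 357 @ $24.70 + 232 @ $23.55 + 31 @ $27.50 = $15,134.00
Ending inventory: 290 @ $27.50 + 355 @ $25.45 + 111 @ $28.75 + 397 @ $30.00 = $32,111.00

COGS = $15,134.00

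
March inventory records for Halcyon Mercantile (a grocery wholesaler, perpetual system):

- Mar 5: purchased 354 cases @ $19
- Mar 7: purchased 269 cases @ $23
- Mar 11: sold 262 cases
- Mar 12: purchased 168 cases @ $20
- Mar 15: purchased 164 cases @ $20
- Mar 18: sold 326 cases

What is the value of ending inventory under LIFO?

Mar 11, 262 sold [LIFO — newest first]: 262 @ $23 = $6,026
Mar 18, 326 sold [LIFO — newest first]: 164 @ $20 + 162 @ $20 = $6,520
Total COGS = $6,026 + $6,520 = $12,546
Ending inventory: 354 @ $19 + 7 @ $23 + 6 @ $20 = $7,007

Ending inventory = $7,007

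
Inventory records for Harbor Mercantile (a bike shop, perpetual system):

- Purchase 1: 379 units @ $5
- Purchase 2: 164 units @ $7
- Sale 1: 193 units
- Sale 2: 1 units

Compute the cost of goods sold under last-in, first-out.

COGS = $1,298

Sale 1 (193) [LIFO — newest first]: 164 @ $7 + 29 @ $5 = $1,293
Sale 2 (1) [LIFO — newest first]: 1 @ $5 = $5
Total COGS = $1,293 + $5 = $1,298
Ending inventory: 349 @ $5 = $1,745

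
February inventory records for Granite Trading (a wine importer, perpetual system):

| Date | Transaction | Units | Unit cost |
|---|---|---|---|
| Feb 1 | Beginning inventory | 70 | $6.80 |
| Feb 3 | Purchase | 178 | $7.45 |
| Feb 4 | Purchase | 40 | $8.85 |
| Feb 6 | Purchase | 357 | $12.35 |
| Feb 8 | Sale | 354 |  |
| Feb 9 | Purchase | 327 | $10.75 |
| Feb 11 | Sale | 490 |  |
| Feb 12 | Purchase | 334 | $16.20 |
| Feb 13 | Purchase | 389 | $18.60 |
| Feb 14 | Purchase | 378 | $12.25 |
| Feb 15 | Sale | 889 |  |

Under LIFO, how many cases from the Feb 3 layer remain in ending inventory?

Feb 8, 354 sold [LIFO — newest first]: 354 @ $12.35 = $4,371.90
Feb 11, 490 sold [LIFO — newest first]: 327 @ $10.75 + 3 @ $12.35 + 40 @ $8.85 + 120 @ $7.45 = $4,800.30
Feb 15, 889 sold [LIFO — newest first]: 378 @ $12.25 + 389 @ $18.60 + 122 @ $16.20 = $13,842.30
Total COGS = $4,371.90 + $4,800.30 + $13,842.30 = $23,014.50
Ending inventory: 70 @ $6.80 + 58 @ $7.45 + 212 @ $16.20 = $4,342.50
Check: goods available $27,357.00 = COGS $23,014.50 + ending $4,342.50

58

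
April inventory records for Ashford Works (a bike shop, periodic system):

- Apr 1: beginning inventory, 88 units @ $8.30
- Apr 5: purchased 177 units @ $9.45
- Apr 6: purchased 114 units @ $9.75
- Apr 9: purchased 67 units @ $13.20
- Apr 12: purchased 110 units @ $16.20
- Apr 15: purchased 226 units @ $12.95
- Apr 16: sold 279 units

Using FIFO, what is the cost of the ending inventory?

Apr 16, 279 sold [FIFO — oldest first]: 88 @ $8.30 + 177 @ $9.45 + 14 @ $9.75 = $2,539.55
Ending inventory: 100 @ $9.75 + 67 @ $13.20 + 110 @ $16.20 + 226 @ $12.95 = $6,568.10
Check: goods available $9,107.65 = COGS $2,539.55 + ending $6,568.10

Ending inventory = $6,568.10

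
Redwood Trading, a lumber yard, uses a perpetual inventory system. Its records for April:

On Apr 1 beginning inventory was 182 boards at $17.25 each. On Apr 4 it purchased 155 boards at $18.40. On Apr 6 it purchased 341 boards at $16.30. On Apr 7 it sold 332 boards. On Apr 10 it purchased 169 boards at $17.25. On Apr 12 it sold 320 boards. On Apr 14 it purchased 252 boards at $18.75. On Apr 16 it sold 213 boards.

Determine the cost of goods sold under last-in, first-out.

COGS = $15,080.10

Apr 7, 332 sold [LIFO — newest first]: 332 @ $16.30 = $5,411.60
Apr 12, 320 sold [LIFO — newest first]: 169 @ $17.25 + 9 @ $16.30 + 142 @ $18.40 = $5,674.75
Apr 16, 213 sold [LIFO — newest first]: 213 @ $18.75 = $3,993.75
Total COGS = $5,411.60 + $5,674.75 + $3,993.75 = $15,080.10
Ending inventory: 182 @ $17.25 + 13 @ $18.40 + 39 @ $18.75 = $4,109.95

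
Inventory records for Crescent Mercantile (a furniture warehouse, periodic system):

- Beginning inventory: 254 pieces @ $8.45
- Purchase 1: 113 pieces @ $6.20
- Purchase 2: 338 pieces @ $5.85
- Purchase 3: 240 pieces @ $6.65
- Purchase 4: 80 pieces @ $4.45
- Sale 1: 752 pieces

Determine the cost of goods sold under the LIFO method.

COGS = $4,512.10

Sale 1 (752) [LIFO — newest first]: 80 @ $4.45 + 240 @ $6.65 + 338 @ $5.85 + 94 @ $6.20 = $4,512.10
Ending inventory: 254 @ $8.45 + 19 @ $6.20 = $2,264.10
Check: goods available $6,776.20 = COGS $4,512.10 + ending $2,264.10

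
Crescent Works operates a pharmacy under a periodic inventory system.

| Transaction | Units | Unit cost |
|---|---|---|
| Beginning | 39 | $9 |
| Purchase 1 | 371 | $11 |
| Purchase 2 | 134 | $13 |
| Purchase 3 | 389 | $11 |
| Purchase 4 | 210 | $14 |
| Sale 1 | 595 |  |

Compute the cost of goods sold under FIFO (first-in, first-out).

COGS = $6,735

Sale 1 (595) [FIFO — oldest first]: 39 @ $9 + 371 @ $11 + 134 @ $13 + 51 @ $11 = $6,735
Ending inventory: 338 @ $11 + 210 @ $14 = $6,658
Check: goods available $13,393 = COGS $6,735 + ending $6,658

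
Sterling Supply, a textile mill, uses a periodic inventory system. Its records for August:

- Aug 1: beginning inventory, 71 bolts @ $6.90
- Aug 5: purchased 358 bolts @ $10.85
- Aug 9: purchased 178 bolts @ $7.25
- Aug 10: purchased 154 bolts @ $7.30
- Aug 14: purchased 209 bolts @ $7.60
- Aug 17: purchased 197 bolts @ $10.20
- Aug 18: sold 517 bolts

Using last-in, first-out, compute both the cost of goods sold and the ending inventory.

COGS = $4,408.10; ending inventory = $5,978.60

Aug 18, 517 sold [LIFO — newest first]: 197 @ $10.20 + 209 @ $7.60 + 111 @ $7.30 = $4,408.10
Ending inventory: 71 @ $6.90 + 358 @ $10.85 + 178 @ $7.25 + 43 @ $7.30 = $5,978.60
Check: goods available $10,386.70 = COGS $4,408.10 + ending $5,978.60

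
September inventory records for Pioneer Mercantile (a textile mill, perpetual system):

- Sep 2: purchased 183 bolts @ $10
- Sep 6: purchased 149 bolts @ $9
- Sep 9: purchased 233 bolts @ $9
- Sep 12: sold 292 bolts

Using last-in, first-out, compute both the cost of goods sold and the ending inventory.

Sep 12, 292 sold [LIFO — newest first]: 233 @ $9 + 59 @ $9 = $2,628
Ending inventory: 183 @ $10 + 90 @ $9 = $2,640

COGS = $2,628; ending inventory = $2,640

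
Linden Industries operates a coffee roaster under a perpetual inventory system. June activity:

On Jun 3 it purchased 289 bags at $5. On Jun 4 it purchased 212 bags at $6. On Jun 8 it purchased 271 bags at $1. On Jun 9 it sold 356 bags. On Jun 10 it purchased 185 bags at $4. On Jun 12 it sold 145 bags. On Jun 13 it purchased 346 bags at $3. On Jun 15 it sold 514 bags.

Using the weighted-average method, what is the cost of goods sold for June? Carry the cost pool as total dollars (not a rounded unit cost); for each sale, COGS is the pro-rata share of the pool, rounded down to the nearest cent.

COGS = $3,752.92

After Jun 3: 289 on hand, pool $1,445.00 (≈ $5.0000 each)
After Jun 4: 501 on hand, pool $2,717.00 (≈ $5.4232 each)
After Jun 8: 772 on hand, pool $2,988.00 (≈ $3.8705 each)
Jun 9, sell 356: 356/772 × $2,988.00 → $1,377.88
After Jun 10: 601 on hand, pool $2,350.12 (≈ $3.9103 each)
Jun 12, sell 145: 145/601 × $2,350.12 → $567.00
After Jun 13: 802 on hand, pool $2,821.12 (≈ $3.5176 each)
Jun 15, sell 514: 514/802 × $2,821.12 → $1,808.04
Total COGS = $1,377.88 + $567.00 + $1,808.04 = $3,752.92
Ending inventory (cost pool remaining) = $1,013.08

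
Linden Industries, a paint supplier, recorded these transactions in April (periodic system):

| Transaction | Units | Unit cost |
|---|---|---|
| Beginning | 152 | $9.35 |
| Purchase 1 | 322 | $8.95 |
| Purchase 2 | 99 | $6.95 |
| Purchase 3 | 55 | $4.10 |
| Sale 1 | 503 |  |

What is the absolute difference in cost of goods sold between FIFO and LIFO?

FIFO COGS: 152 @ $9.35 + 322 @ $8.95 + 29 @ $6.95 = $4,504.65
LIFO COGS: 55 @ $4.10 + 99 @ $6.95 + 322 @ $8.95 + 27 @ $9.35 = $4,047.90
Difference = |$4,504.65 − $4,047.90| = $456.75

$456.75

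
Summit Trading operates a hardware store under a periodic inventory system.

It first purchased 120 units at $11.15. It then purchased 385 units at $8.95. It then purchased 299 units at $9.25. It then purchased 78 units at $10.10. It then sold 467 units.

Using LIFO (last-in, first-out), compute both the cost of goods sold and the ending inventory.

Sale 1 (467) [LIFO — newest first]: 78 @ $10.10 + 299 @ $9.25 + 90 @ $8.95 = $4,359.05
Ending inventory: 120 @ $11.15 + 295 @ $8.95 = $3,978.25
Check: goods available $8,337.30 = COGS $4,359.05 + ending $3,978.25

COGS = $4,359.05; ending inventory = $3,978.25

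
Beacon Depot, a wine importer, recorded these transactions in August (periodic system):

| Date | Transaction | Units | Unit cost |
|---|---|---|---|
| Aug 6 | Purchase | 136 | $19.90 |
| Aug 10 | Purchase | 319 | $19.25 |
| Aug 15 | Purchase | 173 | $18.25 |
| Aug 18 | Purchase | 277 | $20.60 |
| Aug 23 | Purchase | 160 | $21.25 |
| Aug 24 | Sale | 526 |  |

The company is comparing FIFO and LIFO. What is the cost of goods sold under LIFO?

COGS = $10,730.45

FIFO COGS: 136 @ $19.90 + 319 @ $19.25 + 71 @ $18.25 = $10,142.90
LIFO COGS: 160 @ $21.25 + 277 @ $20.60 + 89 @ $18.25 = $10,730.45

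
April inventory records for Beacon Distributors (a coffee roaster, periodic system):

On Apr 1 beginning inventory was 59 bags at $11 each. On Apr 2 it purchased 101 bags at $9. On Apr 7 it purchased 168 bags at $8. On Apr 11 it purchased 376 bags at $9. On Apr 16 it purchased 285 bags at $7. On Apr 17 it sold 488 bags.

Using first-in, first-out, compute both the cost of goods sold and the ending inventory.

COGS = $4,342; ending inventory = $3,939

Apr 17, 488 sold [FIFO — oldest first]: 59 @ $11 + 101 @ $9 + 168 @ $8 + 160 @ $9 = $4,342
Ending inventory: 216 @ $9 + 285 @ $7 = $3,939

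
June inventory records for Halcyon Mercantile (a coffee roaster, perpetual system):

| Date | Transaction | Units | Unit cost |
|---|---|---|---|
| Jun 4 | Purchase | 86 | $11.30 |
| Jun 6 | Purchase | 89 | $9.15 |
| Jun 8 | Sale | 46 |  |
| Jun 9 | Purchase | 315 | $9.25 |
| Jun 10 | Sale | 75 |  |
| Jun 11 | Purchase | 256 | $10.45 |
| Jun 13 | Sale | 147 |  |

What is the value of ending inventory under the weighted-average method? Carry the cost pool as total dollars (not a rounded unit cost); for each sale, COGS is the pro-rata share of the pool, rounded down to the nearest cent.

After Jun 4: 86 on hand, pool $971.80 (≈ $11.3000 each)
After Jun 6: 175 on hand, pool $1,786.15 (≈ $10.2066 each)
Jun 8, sell 46: 46/175 × $1,786.15 → $469.50
After Jun 9: 444 on hand, pool $4,230.40 (≈ $9.5279 each)
Jun 10, sell 75: 75/444 × $4,230.40 → $714.59
After Jun 11: 625 on hand, pool $6,191.01 (≈ $9.9056 each)
Jun 13, sell 147: 147/625 × $6,191.01 → $1,456.12
Total COGS = $469.50 + $714.59 + $1,456.12 = $2,640.21
Ending inventory (cost pool remaining) = $4,734.89
Check: goods available $7,375.10 = COGS $2,640.21 + ending $4,734.89

Ending inventory = $4,734.89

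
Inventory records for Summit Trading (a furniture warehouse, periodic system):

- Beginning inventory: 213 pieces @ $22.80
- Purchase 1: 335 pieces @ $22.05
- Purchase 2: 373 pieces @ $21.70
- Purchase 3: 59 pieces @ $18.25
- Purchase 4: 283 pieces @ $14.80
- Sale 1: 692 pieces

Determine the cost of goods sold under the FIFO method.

Sale 1 (692) [FIFO — oldest first]: 213 @ $22.80 + 335 @ $22.05 + 144 @ $21.70 = $15,367.95
Ending inventory: 229 @ $21.70 + 59 @ $18.25 + 283 @ $14.80 = $10,234.45

COGS = $15,367.95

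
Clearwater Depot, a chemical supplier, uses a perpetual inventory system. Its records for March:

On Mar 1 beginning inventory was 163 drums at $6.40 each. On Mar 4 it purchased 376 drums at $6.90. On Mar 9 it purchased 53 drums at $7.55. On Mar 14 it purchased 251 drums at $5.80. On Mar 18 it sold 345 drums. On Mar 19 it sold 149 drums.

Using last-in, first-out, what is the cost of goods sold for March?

Mar 18, 345 sold [LIFO — newest first]: 251 @ $5.80 + 53 @ $7.55 + 41 @ $6.90 = $2,138.85
Mar 19, 149 sold [LIFO — newest first]: 149 @ $6.90 = $1,028.10
Total COGS = $2,138.85 + $1,028.10 = $3,166.95
Ending inventory: 163 @ $6.40 + 186 @ $6.90 = $2,326.60

COGS = $3,166.95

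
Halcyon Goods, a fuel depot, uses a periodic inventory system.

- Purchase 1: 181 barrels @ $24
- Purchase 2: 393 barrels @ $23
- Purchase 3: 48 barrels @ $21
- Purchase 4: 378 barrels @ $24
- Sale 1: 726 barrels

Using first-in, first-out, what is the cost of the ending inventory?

Ending inventory = $6,576

Sale 1 (726) [FIFO — oldest first]: 181 @ $24 + 393 @ $23 + 48 @ $21 + 104 @ $24 = $16,887
Ending inventory: 274 @ $24 = $6,576
Check: goods available $23,463 = COGS $16,887 + ending $6,576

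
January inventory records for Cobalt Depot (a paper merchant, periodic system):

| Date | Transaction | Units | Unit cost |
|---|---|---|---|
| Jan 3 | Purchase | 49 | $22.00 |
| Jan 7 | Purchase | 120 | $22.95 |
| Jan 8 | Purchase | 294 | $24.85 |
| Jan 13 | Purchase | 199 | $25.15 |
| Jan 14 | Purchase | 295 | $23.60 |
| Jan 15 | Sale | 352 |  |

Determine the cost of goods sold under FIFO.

Jan 15, 352 sold [FIFO — oldest first]: 49 @ $22.00 + 120 @ $22.95 + 183 @ $24.85 = $8,379.55
Ending inventory: 111 @ $24.85 + 199 @ $25.15 + 295 @ $23.60 = $14,725.20

COGS = $8,379.55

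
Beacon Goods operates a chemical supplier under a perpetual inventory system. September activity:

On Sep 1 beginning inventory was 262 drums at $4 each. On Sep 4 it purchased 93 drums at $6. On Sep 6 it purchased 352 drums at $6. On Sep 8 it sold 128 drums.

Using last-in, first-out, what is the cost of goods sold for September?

COGS = $768

Sep 8, 128 sold [LIFO — newest first]: 128 @ $6 = $768
Ending inventory: 262 @ $4 + 93 @ $6 + 224 @ $6 = $2,950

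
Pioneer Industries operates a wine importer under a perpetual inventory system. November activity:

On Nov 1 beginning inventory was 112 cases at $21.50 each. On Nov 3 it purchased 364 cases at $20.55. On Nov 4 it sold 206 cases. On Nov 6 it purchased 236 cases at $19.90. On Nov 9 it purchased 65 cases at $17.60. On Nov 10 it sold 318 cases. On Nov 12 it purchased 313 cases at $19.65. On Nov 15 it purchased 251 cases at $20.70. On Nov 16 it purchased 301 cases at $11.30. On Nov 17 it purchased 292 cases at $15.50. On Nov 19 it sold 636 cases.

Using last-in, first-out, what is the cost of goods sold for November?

COGS = $19,240.45

Nov 4, 206 sold [LIFO — newest first]: 206 @ $20.55 = $4,233.30
Nov 10, 318 sold [LIFO — newest first]: 65 @ $17.60 + 236 @ $19.90 + 17 @ $20.55 = $6,189.75
Nov 19, 636 sold [LIFO — newest first]: 292 @ $15.50 + 301 @ $11.30 + 43 @ $20.70 = $8,817.40
Total COGS = $4,233.30 + $6,189.75 + $8,817.40 = $19,240.45
Ending inventory: 112 @ $21.50 + 141 @ $20.55 + 313 @ $19.65 + 208 @ $20.70 = $15,761.60
Check: goods available $35,002.05 = COGS $19,240.45 + ending $15,761.60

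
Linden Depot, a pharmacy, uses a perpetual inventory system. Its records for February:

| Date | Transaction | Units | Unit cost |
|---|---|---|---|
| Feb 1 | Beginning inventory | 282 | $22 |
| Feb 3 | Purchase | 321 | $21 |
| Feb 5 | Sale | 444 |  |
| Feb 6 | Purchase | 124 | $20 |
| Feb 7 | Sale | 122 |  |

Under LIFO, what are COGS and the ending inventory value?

COGS = $11,887; ending inventory = $3,538

Feb 5, 444 sold [LIFO — newest first]: 321 @ $21 + 123 @ $22 = $9,447
Feb 7, 122 sold [LIFO — newest first]: 122 @ $20 = $2,440
Total COGS = $9,447 + $2,440 = $11,887
Ending inventory: 159 @ $22 + 2 @ $20 = $3,538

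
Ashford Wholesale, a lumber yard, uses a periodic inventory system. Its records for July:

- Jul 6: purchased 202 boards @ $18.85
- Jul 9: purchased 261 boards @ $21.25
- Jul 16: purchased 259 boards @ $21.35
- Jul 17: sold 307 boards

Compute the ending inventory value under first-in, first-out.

Ending inventory = $8,844.65

Jul 17, 307 sold [FIFO — oldest first]: 202 @ $18.85 + 105 @ $21.25 = $6,038.95
Ending inventory: 156 @ $21.25 + 259 @ $21.35 = $8,844.65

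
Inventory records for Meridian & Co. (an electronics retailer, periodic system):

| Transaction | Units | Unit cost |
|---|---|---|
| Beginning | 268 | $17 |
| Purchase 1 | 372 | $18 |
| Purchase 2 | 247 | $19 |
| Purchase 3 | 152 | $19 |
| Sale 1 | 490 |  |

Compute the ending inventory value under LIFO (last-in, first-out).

Ending inventory = $9,614

Sale 1 (490) [LIFO — newest first]: 152 @ $19 + 247 @ $19 + 91 @ $18 = $9,219
Ending inventory: 268 @ $17 + 281 @ $18 = $9,614
Check: goods available $18,833 = COGS $9,219 + ending $9,614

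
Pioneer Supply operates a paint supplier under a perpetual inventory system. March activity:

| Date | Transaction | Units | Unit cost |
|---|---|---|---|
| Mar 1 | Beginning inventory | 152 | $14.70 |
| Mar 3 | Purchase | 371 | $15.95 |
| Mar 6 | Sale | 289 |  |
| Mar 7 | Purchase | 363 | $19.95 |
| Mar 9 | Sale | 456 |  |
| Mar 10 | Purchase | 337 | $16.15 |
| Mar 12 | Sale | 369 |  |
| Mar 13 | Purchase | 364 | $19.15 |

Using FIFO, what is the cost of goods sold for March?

COGS = $19,075.90

Mar 6, 289 sold [FIFO — oldest first]: 152 @ $14.70 + 137 @ $15.95 = $4,419.55
Mar 9, 456 sold [FIFO — oldest first]: 234 @ $15.95 + 222 @ $19.95 = $8,161.20
Mar 12, 369 sold [FIFO — oldest first]: 141 @ $19.95 + 228 @ $16.15 = $6,495.15
Total COGS = $4,419.55 + $8,161.20 + $6,495.15 = $19,075.90
Ending inventory: 109 @ $16.15 + 364 @ $19.15 = $8,730.95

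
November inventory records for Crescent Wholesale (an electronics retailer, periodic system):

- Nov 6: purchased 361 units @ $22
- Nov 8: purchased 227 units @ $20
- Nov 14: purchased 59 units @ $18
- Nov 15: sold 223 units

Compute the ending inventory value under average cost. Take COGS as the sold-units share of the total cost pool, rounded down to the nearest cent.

Ending inventory = $8,875.83

Nov 15, sell 223: 223/647 × $13,544.00 → $4,668.17
Ending inventory (cost pool remaining) = $8,875.83
Check: goods available $13,544.00 = COGS $4,668.17 + ending $8,875.83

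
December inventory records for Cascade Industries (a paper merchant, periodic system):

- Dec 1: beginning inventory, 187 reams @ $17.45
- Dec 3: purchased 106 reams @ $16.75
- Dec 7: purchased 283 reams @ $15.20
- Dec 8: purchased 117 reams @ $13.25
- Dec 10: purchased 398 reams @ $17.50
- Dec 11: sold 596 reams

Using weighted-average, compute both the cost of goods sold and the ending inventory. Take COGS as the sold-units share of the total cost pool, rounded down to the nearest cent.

Dec 11, sell 596: 596/1091 × $17,855.50 → $9,754.24
Ending inventory (cost pool remaining) = $8,101.26

COGS = $9,754.24; ending inventory = $8,101.26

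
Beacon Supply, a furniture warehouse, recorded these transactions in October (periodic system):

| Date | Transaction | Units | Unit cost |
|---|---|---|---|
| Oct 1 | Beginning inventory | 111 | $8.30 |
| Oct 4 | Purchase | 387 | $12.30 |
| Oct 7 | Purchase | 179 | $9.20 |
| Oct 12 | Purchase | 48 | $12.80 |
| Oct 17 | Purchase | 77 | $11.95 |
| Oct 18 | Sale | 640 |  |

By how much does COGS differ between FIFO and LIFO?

FIFO COGS: 111 @ $8.30 + 387 @ $12.30 + 142 @ $9.20 = $6,987.80
LIFO COGS: 77 @ $11.95 + 48 @ $12.80 + 179 @ $9.20 + 336 @ $12.30 = $7,314.15
Difference = |$6,987.80 − $7,314.15| = $326.35

$326.35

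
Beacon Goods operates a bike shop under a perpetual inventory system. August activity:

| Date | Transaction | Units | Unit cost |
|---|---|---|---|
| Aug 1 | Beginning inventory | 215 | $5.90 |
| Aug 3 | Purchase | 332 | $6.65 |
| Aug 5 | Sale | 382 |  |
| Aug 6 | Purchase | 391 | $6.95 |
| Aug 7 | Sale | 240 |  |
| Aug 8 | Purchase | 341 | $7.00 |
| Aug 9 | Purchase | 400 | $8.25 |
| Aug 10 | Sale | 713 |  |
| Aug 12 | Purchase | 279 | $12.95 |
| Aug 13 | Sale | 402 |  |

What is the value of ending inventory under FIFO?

Ending inventory = $2,861.95

Aug 5, 382 sold [FIFO — oldest first]: 215 @ $5.90 + 167 @ $6.65 = $2,379.05
Aug 7, 240 sold [FIFO — oldest first]: 165 @ $6.65 + 75 @ $6.95 = $1,618.50
Aug 10, 713 sold [FIFO — oldest first]: 316 @ $6.95 + 341 @ $7.00 + 56 @ $8.25 = $5,045.20
Aug 13, 402 sold [FIFO — oldest first]: 344 @ $8.25 + 58 @ $12.95 = $3,589.10
Total COGS = $2,379.05 + $1,618.50 + $5,045.20 + $3,589.10 = $12,631.85
Ending inventory: 221 @ $12.95 = $2,861.95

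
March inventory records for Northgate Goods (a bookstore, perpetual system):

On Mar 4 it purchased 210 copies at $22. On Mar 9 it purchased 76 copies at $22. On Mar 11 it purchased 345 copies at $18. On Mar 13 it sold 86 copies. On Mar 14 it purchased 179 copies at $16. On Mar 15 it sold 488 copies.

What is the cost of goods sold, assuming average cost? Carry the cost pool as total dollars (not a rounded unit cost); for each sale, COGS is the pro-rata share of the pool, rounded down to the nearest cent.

After Mar 4: 210 on hand, pool $4,620.00 (≈ $22.0000 each)
After Mar 9: 286 on hand, pool $6,292.00 (≈ $22.0000 each)
After Mar 11: 631 on hand, pool $12,502.00 (≈ $19.8130 each)
Mar 13, sell 86: 86/631 × $12,502.00 → $1,703.91
After Mar 14: 724 on hand, pool $13,662.09 (≈ $18.8703 each)
Mar 15, sell 488: 488/724 × $13,662.09 → $9,208.70
Total COGS = $1,703.91 + $9,208.70 = $10,912.61
Ending inventory (cost pool remaining) = $4,453.39

COGS = $10,912.61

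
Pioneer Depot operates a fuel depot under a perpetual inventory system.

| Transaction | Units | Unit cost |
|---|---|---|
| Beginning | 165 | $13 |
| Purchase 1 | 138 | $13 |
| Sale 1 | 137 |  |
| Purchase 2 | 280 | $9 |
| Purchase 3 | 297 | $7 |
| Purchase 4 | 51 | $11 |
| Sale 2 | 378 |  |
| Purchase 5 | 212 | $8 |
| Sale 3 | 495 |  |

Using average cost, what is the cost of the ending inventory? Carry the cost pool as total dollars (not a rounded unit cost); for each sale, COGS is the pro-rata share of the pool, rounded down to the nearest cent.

After Beginning: 165 on hand, pool $2,145.00 (≈ $13.0000 each)
After Purchase 1: 303 on hand, pool $3,939.00 (≈ $13.0000 each)
Sale 1, sell 137: 137/303 × $3,939.00 → $1,781.00
After Purchase 2: 446 on hand, pool $4,678.00 (≈ $10.4888 each)
After Purchase 3: 743 on hand, pool $6,757.00 (≈ $9.0942 each)
After Purchase 4: 794 on hand, pool $7,318.00 (≈ $9.2166 each)
Sale 2, sell 378: 378/794 × $7,318.00 → $3,483.88
After Purchase 5: 628 on hand, pool $5,530.12 (≈ $8.8059 each)
Sale 3, sell 495: 495/628 × $5,530.12 → $4,358.93
Total COGS = $1,781.00 + $3,483.88 + $4,358.93 = $9,623.81
Ending inventory (cost pool remaining) = $1,171.19
Check: goods available $10,795.00 = COGS $9,623.81 + ending $1,171.19

Ending inventory = $1,171.19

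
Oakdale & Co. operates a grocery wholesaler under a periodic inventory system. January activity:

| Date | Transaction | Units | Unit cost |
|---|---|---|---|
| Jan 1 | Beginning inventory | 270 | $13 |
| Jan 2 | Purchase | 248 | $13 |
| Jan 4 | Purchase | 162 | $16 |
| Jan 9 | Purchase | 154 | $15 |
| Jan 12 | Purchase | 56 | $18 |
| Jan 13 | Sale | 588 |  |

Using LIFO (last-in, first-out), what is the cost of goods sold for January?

COGS = $8,718

Jan 13, 588 sold [LIFO — newest first]: 56 @ $18 + 154 @ $15 + 162 @ $16 + 216 @ $13 = $8,718
Ending inventory: 270 @ $13 + 32 @ $13 = $3,926
Check: goods available $12,644 = COGS $8,718 + ending $3,926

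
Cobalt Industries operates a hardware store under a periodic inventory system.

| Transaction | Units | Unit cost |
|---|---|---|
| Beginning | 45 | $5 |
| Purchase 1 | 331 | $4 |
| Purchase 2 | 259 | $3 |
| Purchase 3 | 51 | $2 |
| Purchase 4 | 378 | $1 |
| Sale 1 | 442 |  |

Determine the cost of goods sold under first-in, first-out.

Sale 1 (442) [FIFO — oldest first]: 45 @ $5 + 331 @ $4 + 66 @ $3 = $1,747
Ending inventory: 193 @ $3 + 51 @ $2 + 378 @ $1 = $1,059
Check: goods available $2,806 = COGS $1,747 + ending $1,059

COGS = $1,747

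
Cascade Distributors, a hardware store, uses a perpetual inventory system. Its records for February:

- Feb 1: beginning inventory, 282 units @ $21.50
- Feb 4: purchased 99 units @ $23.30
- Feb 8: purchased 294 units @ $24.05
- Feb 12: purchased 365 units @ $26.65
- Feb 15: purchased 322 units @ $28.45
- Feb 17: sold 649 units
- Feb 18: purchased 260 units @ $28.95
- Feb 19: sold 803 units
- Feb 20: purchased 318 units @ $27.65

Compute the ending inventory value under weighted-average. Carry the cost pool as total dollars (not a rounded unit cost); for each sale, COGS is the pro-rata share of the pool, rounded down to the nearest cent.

Ending inventory = $13,247.62

After Feb 1: 282 on hand, pool $6,063.00 (≈ $21.5000 each)
After Feb 4: 381 on hand, pool $8,369.70 (≈ $21.9677 each)
After Feb 8: 675 on hand, pool $15,440.40 (≈ $22.8747 each)
After Feb 12: 1040 on hand, pool $25,167.65 (≈ $24.1997 each)
After Feb 15: 1362 on hand, pool $34,328.55 (≈ $25.2045 each)
Feb 17, sell 649: 649/1362 × $34,328.55 → $16,357.73
After Feb 18: 973 on hand, pool $25,497.82 (≈ $26.2054 each)
Feb 19, sell 803: 803/973 × $25,497.82 → $21,042.90
After Feb 20: 488 on hand, pool $13,247.62 (≈ $27.1468 each)
Total COGS = $16,357.73 + $21,042.90 = $37,400.63
Ending inventory (cost pool remaining) = $13,247.62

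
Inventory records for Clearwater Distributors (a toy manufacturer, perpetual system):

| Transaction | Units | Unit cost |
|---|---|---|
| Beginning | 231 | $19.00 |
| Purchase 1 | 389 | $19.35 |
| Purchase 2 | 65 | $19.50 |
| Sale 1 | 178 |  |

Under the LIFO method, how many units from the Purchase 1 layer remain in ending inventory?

Sale 1 (178) [LIFO — newest first]: 65 @ $19.50 + 113 @ $19.35 = $3,454.05
Ending inventory: 231 @ $19.00 + 276 @ $19.35 = $9,729.60
Check: goods available $13,183.65 = COGS $3,454.05 + ending $9,729.60

276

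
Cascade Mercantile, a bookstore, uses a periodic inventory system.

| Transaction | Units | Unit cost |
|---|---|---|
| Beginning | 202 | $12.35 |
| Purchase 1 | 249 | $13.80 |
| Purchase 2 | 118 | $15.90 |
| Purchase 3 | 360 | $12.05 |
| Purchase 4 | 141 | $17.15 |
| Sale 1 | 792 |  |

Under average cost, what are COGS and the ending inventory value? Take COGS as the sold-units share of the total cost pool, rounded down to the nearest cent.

COGS = $10,779.52; ending inventory = $3,783.73

Sale 1, sell 792: 792/1070 × $14,563.25 → $10,779.52
Ending inventory (cost pool remaining) = $3,783.73
Check: goods available $14,563.25 = COGS $10,779.52 + ending $3,783.73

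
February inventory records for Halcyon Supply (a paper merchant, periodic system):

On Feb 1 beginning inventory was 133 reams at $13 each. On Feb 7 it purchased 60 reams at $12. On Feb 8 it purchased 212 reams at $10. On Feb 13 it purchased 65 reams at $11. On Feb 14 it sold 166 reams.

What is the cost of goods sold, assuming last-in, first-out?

Feb 14, 166 sold [LIFO — newest first]: 65 @ $11 + 101 @ $10 = $1,725
Ending inventory: 133 @ $13 + 60 @ $12 + 111 @ $10 = $3,559

COGS = $1,725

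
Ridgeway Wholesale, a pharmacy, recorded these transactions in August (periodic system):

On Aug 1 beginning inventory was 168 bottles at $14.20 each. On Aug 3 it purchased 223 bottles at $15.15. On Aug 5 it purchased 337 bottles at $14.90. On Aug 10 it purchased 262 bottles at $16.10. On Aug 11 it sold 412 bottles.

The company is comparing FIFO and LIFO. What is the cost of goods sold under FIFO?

FIFO COGS: 168 @ $14.20 + 223 @ $15.15 + 21 @ $14.90 = $6,076.95
LIFO COGS: 262 @ $16.10 + 150 @ $14.90 = $6,453.20

COGS = $6,076.95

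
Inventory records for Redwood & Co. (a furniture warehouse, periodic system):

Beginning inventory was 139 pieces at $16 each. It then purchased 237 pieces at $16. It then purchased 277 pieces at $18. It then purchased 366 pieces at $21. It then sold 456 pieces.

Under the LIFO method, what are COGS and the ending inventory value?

COGS = $9,306; ending inventory = $9,382

Sale 1 (456) [LIFO — newest first]: 366 @ $21 + 90 @ $18 = $9,306
Ending inventory: 139 @ $16 + 237 @ $16 + 187 @ $18 = $9,382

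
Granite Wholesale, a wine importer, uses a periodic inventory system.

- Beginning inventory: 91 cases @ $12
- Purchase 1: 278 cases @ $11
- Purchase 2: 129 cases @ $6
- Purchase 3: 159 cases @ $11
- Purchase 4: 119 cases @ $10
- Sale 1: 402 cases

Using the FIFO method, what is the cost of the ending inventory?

Sale 1 (402) [FIFO — oldest first]: 91 @ $12 + 278 @ $11 + 33 @ $6 = $4,348
Ending inventory: 96 @ $6 + 159 @ $11 + 119 @ $10 = $3,515
Check: goods available $7,863 = COGS $4,348 + ending $3,515

Ending inventory = $3,515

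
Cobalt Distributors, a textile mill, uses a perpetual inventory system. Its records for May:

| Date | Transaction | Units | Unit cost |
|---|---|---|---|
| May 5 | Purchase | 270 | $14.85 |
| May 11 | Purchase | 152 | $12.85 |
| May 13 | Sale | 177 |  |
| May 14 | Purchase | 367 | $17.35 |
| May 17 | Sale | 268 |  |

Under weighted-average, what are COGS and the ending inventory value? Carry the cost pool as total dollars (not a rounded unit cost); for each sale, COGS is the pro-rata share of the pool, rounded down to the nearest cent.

COGS = $6,805.23; ending inventory = $5,524.92

After May 5: 270 on hand, pool $4,009.50 (≈ $14.8500 each)
After May 11: 422 on hand, pool $5,962.70 (≈ $14.1296 each)
May 13, sell 177: 177/422 × $5,962.70 → $2,500.94
After May 14: 612 on hand, pool $9,829.21 (≈ $16.0608 each)
May 17, sell 268: 268/612 × $9,829.21 → $4,304.29
Total COGS = $2,500.94 + $4,304.29 = $6,805.23
Ending inventory (cost pool remaining) = $5,524.92
Check: goods available $12,330.15 = COGS $6,805.23 + ending $5,524.92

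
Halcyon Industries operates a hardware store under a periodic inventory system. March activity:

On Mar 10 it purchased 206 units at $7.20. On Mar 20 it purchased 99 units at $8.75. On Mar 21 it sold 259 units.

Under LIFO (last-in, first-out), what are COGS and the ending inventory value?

COGS = $2,018.25; ending inventory = $331.20

Mar 21, 259 sold [LIFO — newest first]: 99 @ $8.75 + 160 @ $7.20 = $2,018.25
Ending inventory: 46 @ $7.20 = $331.20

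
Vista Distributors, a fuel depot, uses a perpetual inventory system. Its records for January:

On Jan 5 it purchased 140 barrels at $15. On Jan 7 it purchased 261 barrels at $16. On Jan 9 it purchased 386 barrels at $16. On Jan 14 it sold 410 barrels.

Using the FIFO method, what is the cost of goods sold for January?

COGS = $6,420

Jan 14, 410 sold [FIFO — oldest first]: 140 @ $15 + 261 @ $16 + 9 @ $16 = $6,420
Ending inventory: 377 @ $16 = $6,032
Check: goods available $12,452 = COGS $6,420 + ending $6,032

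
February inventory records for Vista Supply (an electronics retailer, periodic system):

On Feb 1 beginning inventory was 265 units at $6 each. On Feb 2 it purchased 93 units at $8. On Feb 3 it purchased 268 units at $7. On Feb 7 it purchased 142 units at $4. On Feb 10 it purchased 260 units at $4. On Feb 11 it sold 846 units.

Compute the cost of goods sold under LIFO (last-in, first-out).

COGS = $4,726

Feb 11, 846 sold [LIFO — newest first]: 260 @ $4 + 142 @ $4 + 268 @ $7 + 93 @ $8 + 83 @ $6 = $4,726
Ending inventory: 182 @ $6 = $1,092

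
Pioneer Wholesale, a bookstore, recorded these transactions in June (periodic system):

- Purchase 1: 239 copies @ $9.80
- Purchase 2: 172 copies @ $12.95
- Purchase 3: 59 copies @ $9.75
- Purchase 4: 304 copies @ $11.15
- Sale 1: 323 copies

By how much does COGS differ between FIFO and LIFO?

FIFO COGS: 239 @ $9.80 + 84 @ $12.95 = $3,430.00
LIFO COGS: 304 @ $11.15 + 19 @ $9.75 = $3,574.85
Difference = |$3,430.00 − $3,574.85| = $144.85

$144.85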